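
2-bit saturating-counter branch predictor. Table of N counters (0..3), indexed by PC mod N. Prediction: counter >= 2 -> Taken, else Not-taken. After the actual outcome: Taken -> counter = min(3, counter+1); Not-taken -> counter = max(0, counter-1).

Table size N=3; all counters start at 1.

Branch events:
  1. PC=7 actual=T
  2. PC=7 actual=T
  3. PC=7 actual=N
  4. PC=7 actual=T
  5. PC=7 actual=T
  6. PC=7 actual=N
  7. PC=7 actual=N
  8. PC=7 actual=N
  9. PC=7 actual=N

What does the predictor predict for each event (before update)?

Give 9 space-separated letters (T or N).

Ev 1: PC=7 idx=1 pred=N actual=T -> ctr[1]=2
Ev 2: PC=7 idx=1 pred=T actual=T -> ctr[1]=3
Ev 3: PC=7 idx=1 pred=T actual=N -> ctr[1]=2
Ev 4: PC=7 idx=1 pred=T actual=T -> ctr[1]=3
Ev 5: PC=7 idx=1 pred=T actual=T -> ctr[1]=3
Ev 6: PC=7 idx=1 pred=T actual=N -> ctr[1]=2
Ev 7: PC=7 idx=1 pred=T actual=N -> ctr[1]=1
Ev 8: PC=7 idx=1 pred=N actual=N -> ctr[1]=0
Ev 9: PC=7 idx=1 pred=N actual=N -> ctr[1]=0

Answer: N T T T T T T N N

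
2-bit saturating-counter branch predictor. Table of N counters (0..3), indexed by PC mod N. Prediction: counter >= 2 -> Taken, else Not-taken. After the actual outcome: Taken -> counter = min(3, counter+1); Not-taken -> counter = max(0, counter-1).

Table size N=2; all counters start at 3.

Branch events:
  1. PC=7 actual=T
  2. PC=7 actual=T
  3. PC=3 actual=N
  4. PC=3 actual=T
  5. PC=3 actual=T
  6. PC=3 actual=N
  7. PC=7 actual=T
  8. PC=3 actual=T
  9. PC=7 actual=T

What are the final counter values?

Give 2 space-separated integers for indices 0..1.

Answer: 3 3

Derivation:
Ev 1: PC=7 idx=1 pred=T actual=T -> ctr[1]=3
Ev 2: PC=7 idx=1 pred=T actual=T -> ctr[1]=3
Ev 3: PC=3 idx=1 pred=T actual=N -> ctr[1]=2
Ev 4: PC=3 idx=1 pred=T actual=T -> ctr[1]=3
Ev 5: PC=3 idx=1 pred=T actual=T -> ctr[1]=3
Ev 6: PC=3 idx=1 pred=T actual=N -> ctr[1]=2
Ev 7: PC=7 idx=1 pred=T actual=T -> ctr[1]=3
Ev 8: PC=3 idx=1 pred=T actual=T -> ctr[1]=3
Ev 9: PC=7 idx=1 pred=T actual=T -> ctr[1]=3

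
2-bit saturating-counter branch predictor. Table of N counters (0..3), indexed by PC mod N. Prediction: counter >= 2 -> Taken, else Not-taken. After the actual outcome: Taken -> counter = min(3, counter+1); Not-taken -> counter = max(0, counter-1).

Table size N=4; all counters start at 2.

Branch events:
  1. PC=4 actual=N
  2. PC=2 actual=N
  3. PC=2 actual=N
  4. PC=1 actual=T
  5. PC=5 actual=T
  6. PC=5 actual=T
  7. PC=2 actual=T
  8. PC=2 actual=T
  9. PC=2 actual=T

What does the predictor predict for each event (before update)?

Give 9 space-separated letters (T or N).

Ev 1: PC=4 idx=0 pred=T actual=N -> ctr[0]=1
Ev 2: PC=2 idx=2 pred=T actual=N -> ctr[2]=1
Ev 3: PC=2 idx=2 pred=N actual=N -> ctr[2]=0
Ev 4: PC=1 idx=1 pred=T actual=T -> ctr[1]=3
Ev 5: PC=5 idx=1 pred=T actual=T -> ctr[1]=3
Ev 6: PC=5 idx=1 pred=T actual=T -> ctr[1]=3
Ev 7: PC=2 idx=2 pred=N actual=T -> ctr[2]=1
Ev 8: PC=2 idx=2 pred=N actual=T -> ctr[2]=2
Ev 9: PC=2 idx=2 pred=T actual=T -> ctr[2]=3

Answer: T T N T T T N N T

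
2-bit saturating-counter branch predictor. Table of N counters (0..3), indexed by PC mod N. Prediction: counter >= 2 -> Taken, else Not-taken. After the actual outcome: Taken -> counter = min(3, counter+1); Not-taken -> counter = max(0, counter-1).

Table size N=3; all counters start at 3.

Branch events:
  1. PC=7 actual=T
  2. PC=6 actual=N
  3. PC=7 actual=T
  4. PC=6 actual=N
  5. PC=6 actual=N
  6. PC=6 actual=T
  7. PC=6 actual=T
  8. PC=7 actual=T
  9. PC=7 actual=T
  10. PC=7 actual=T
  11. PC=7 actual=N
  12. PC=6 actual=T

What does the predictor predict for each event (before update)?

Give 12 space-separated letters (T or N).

Ev 1: PC=7 idx=1 pred=T actual=T -> ctr[1]=3
Ev 2: PC=6 idx=0 pred=T actual=N -> ctr[0]=2
Ev 3: PC=7 idx=1 pred=T actual=T -> ctr[1]=3
Ev 4: PC=6 idx=0 pred=T actual=N -> ctr[0]=1
Ev 5: PC=6 idx=0 pred=N actual=N -> ctr[0]=0
Ev 6: PC=6 idx=0 pred=N actual=T -> ctr[0]=1
Ev 7: PC=6 idx=0 pred=N actual=T -> ctr[0]=2
Ev 8: PC=7 idx=1 pred=T actual=T -> ctr[1]=3
Ev 9: PC=7 idx=1 pred=T actual=T -> ctr[1]=3
Ev 10: PC=7 idx=1 pred=T actual=T -> ctr[1]=3
Ev 11: PC=7 idx=1 pred=T actual=N -> ctr[1]=2
Ev 12: PC=6 idx=0 pred=T actual=T -> ctr[0]=3

Answer: T T T T N N N T T T T T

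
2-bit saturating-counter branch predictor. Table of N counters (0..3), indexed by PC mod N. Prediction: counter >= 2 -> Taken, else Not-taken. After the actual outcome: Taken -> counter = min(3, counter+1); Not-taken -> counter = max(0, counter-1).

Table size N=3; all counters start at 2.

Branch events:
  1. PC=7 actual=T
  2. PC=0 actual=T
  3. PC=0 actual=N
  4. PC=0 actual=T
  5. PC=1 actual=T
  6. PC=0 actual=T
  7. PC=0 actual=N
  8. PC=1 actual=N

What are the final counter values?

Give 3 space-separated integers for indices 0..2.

Answer: 2 2 2

Derivation:
Ev 1: PC=7 idx=1 pred=T actual=T -> ctr[1]=3
Ev 2: PC=0 idx=0 pred=T actual=T -> ctr[0]=3
Ev 3: PC=0 idx=0 pred=T actual=N -> ctr[0]=2
Ev 4: PC=0 idx=0 pred=T actual=T -> ctr[0]=3
Ev 5: PC=1 idx=1 pred=T actual=T -> ctr[1]=3
Ev 6: PC=0 idx=0 pred=T actual=T -> ctr[0]=3
Ev 7: PC=0 idx=0 pred=T actual=N -> ctr[0]=2
Ev 8: PC=1 idx=1 pred=T actual=N -> ctr[1]=2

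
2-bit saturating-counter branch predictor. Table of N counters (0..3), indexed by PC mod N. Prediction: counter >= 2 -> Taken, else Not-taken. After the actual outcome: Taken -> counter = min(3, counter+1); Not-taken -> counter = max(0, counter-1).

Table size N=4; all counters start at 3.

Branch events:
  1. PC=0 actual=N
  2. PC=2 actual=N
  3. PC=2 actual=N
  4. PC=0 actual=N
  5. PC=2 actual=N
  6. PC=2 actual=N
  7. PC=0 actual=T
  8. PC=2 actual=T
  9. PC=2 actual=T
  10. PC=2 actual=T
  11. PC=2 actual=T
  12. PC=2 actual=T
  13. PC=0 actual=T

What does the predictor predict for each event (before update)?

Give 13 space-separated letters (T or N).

Ev 1: PC=0 idx=0 pred=T actual=N -> ctr[0]=2
Ev 2: PC=2 idx=2 pred=T actual=N -> ctr[2]=2
Ev 3: PC=2 idx=2 pred=T actual=N -> ctr[2]=1
Ev 4: PC=0 idx=0 pred=T actual=N -> ctr[0]=1
Ev 5: PC=2 idx=2 pred=N actual=N -> ctr[2]=0
Ev 6: PC=2 idx=2 pred=N actual=N -> ctr[2]=0
Ev 7: PC=0 idx=0 pred=N actual=T -> ctr[0]=2
Ev 8: PC=2 idx=2 pred=N actual=T -> ctr[2]=1
Ev 9: PC=2 idx=2 pred=N actual=T -> ctr[2]=2
Ev 10: PC=2 idx=2 pred=T actual=T -> ctr[2]=3
Ev 11: PC=2 idx=2 pred=T actual=T -> ctr[2]=3
Ev 12: PC=2 idx=2 pred=T actual=T -> ctr[2]=3
Ev 13: PC=0 idx=0 pred=T actual=T -> ctr[0]=3

Answer: T T T T N N N N N T T T T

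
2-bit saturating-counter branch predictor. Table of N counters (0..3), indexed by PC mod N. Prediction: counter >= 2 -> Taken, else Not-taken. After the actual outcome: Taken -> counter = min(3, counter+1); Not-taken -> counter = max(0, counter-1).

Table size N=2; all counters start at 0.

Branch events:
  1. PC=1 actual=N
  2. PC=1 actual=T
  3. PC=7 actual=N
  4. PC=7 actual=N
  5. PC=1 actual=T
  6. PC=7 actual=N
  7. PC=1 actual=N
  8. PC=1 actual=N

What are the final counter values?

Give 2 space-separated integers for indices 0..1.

Ev 1: PC=1 idx=1 pred=N actual=N -> ctr[1]=0
Ev 2: PC=1 idx=1 pred=N actual=T -> ctr[1]=1
Ev 3: PC=7 idx=1 pred=N actual=N -> ctr[1]=0
Ev 4: PC=7 idx=1 pred=N actual=N -> ctr[1]=0
Ev 5: PC=1 idx=1 pred=N actual=T -> ctr[1]=1
Ev 6: PC=7 idx=1 pred=N actual=N -> ctr[1]=0
Ev 7: PC=1 idx=1 pred=N actual=N -> ctr[1]=0
Ev 8: PC=1 idx=1 pred=N actual=N -> ctr[1]=0

Answer: 0 0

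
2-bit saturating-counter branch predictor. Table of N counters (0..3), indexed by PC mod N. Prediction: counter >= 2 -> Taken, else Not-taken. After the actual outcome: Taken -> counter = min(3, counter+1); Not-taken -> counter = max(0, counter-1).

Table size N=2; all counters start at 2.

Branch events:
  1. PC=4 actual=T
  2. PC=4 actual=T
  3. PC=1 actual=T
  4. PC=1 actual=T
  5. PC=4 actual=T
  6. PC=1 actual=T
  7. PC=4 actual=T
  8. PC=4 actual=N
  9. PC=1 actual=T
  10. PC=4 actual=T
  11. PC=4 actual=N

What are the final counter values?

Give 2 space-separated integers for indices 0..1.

Ev 1: PC=4 idx=0 pred=T actual=T -> ctr[0]=3
Ev 2: PC=4 idx=0 pred=T actual=T -> ctr[0]=3
Ev 3: PC=1 idx=1 pred=T actual=T -> ctr[1]=3
Ev 4: PC=1 idx=1 pred=T actual=T -> ctr[1]=3
Ev 5: PC=4 idx=0 pred=T actual=T -> ctr[0]=3
Ev 6: PC=1 idx=1 pred=T actual=T -> ctr[1]=3
Ev 7: PC=4 idx=0 pred=T actual=T -> ctr[0]=3
Ev 8: PC=4 idx=0 pred=T actual=N -> ctr[0]=2
Ev 9: PC=1 idx=1 pred=T actual=T -> ctr[1]=3
Ev 10: PC=4 idx=0 pred=T actual=T -> ctr[0]=3
Ev 11: PC=4 idx=0 pred=T actual=N -> ctr[0]=2

Answer: 2 3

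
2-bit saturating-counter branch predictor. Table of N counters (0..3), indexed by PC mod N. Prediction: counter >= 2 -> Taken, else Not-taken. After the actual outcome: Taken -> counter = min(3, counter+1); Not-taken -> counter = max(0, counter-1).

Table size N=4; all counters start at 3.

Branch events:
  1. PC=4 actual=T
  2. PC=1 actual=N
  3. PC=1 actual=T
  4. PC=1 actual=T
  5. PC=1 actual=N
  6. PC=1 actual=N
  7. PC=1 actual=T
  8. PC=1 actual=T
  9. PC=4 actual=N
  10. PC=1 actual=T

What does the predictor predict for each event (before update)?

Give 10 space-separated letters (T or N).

Ev 1: PC=4 idx=0 pred=T actual=T -> ctr[0]=3
Ev 2: PC=1 idx=1 pred=T actual=N -> ctr[1]=2
Ev 3: PC=1 idx=1 pred=T actual=T -> ctr[1]=3
Ev 4: PC=1 idx=1 pred=T actual=T -> ctr[1]=3
Ev 5: PC=1 idx=1 pred=T actual=N -> ctr[1]=2
Ev 6: PC=1 idx=1 pred=T actual=N -> ctr[1]=1
Ev 7: PC=1 idx=1 pred=N actual=T -> ctr[1]=2
Ev 8: PC=1 idx=1 pred=T actual=T -> ctr[1]=3
Ev 9: PC=4 idx=0 pred=T actual=N -> ctr[0]=2
Ev 10: PC=1 idx=1 pred=T actual=T -> ctr[1]=3

Answer: T T T T T T N T T T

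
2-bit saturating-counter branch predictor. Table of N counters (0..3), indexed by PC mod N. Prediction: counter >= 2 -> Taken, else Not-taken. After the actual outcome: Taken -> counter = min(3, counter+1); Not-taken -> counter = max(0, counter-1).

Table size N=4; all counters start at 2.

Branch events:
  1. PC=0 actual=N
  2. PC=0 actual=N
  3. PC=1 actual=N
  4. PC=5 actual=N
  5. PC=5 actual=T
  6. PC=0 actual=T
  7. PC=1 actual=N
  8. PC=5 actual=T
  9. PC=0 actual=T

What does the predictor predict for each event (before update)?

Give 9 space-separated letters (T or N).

Ev 1: PC=0 idx=0 pred=T actual=N -> ctr[0]=1
Ev 2: PC=0 idx=0 pred=N actual=N -> ctr[0]=0
Ev 3: PC=1 idx=1 pred=T actual=N -> ctr[1]=1
Ev 4: PC=5 idx=1 pred=N actual=N -> ctr[1]=0
Ev 5: PC=5 idx=1 pred=N actual=T -> ctr[1]=1
Ev 6: PC=0 idx=0 pred=N actual=T -> ctr[0]=1
Ev 7: PC=1 idx=1 pred=N actual=N -> ctr[1]=0
Ev 8: PC=5 idx=1 pred=N actual=T -> ctr[1]=1
Ev 9: PC=0 idx=0 pred=N actual=T -> ctr[0]=2

Answer: T N T N N N N N N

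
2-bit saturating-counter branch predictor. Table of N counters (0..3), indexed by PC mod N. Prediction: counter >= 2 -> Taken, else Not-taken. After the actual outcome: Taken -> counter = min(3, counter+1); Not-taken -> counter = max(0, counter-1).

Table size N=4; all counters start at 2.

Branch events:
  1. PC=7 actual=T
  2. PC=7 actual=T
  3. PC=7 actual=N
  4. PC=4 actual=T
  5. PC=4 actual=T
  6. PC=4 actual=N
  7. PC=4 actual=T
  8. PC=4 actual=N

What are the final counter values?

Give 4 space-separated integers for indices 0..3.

Answer: 2 2 2 2

Derivation:
Ev 1: PC=7 idx=3 pred=T actual=T -> ctr[3]=3
Ev 2: PC=7 idx=3 pred=T actual=T -> ctr[3]=3
Ev 3: PC=7 idx=3 pred=T actual=N -> ctr[3]=2
Ev 4: PC=4 idx=0 pred=T actual=T -> ctr[0]=3
Ev 5: PC=4 idx=0 pred=T actual=T -> ctr[0]=3
Ev 6: PC=4 idx=0 pred=T actual=N -> ctr[0]=2
Ev 7: PC=4 idx=0 pred=T actual=T -> ctr[0]=3
Ev 8: PC=4 idx=0 pred=T actual=N -> ctr[0]=2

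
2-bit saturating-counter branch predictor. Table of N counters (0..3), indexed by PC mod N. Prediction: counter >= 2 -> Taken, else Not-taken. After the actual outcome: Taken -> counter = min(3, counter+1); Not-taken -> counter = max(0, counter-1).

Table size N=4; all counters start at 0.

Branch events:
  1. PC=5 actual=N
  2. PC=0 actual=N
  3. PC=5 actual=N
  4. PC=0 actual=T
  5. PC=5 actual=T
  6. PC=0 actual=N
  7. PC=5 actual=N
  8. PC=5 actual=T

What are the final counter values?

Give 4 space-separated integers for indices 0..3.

Answer: 0 1 0 0

Derivation:
Ev 1: PC=5 idx=1 pred=N actual=N -> ctr[1]=0
Ev 2: PC=0 idx=0 pred=N actual=N -> ctr[0]=0
Ev 3: PC=5 idx=1 pred=N actual=N -> ctr[1]=0
Ev 4: PC=0 idx=0 pred=N actual=T -> ctr[0]=1
Ev 5: PC=5 idx=1 pred=N actual=T -> ctr[1]=1
Ev 6: PC=0 idx=0 pred=N actual=N -> ctr[0]=0
Ev 7: PC=5 idx=1 pred=N actual=N -> ctr[1]=0
Ev 8: PC=5 idx=1 pred=N actual=T -> ctr[1]=1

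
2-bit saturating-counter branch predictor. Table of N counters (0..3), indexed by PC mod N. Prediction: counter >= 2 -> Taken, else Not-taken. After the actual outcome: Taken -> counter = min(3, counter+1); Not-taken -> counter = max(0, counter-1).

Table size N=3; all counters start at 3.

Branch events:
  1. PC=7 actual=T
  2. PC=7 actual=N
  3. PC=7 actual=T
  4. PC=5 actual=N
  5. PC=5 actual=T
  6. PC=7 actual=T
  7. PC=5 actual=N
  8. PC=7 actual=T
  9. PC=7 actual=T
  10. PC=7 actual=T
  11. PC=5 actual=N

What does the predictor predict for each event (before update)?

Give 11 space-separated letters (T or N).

Answer: T T T T T T T T T T T

Derivation:
Ev 1: PC=7 idx=1 pred=T actual=T -> ctr[1]=3
Ev 2: PC=7 idx=1 pred=T actual=N -> ctr[1]=2
Ev 3: PC=7 idx=1 pred=T actual=T -> ctr[1]=3
Ev 4: PC=5 idx=2 pred=T actual=N -> ctr[2]=2
Ev 5: PC=5 idx=2 pred=T actual=T -> ctr[2]=3
Ev 6: PC=7 idx=1 pred=T actual=T -> ctr[1]=3
Ev 7: PC=5 idx=2 pred=T actual=N -> ctr[2]=2
Ev 8: PC=7 idx=1 pred=T actual=T -> ctr[1]=3
Ev 9: PC=7 idx=1 pred=T actual=T -> ctr[1]=3
Ev 10: PC=7 idx=1 pred=T actual=T -> ctr[1]=3
Ev 11: PC=5 idx=2 pred=T actual=N -> ctr[2]=1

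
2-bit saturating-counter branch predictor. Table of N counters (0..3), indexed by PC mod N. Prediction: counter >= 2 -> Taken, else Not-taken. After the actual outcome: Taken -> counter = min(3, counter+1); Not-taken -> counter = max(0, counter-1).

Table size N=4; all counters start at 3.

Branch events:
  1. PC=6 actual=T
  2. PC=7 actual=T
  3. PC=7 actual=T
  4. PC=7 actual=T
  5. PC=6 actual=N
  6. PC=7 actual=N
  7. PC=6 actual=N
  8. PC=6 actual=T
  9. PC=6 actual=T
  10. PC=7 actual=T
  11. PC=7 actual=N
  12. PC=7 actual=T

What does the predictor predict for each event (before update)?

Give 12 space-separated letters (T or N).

Ev 1: PC=6 idx=2 pred=T actual=T -> ctr[2]=3
Ev 2: PC=7 idx=3 pred=T actual=T -> ctr[3]=3
Ev 3: PC=7 idx=3 pred=T actual=T -> ctr[3]=3
Ev 4: PC=7 idx=3 pred=T actual=T -> ctr[3]=3
Ev 5: PC=6 idx=2 pred=T actual=N -> ctr[2]=2
Ev 6: PC=7 idx=3 pred=T actual=N -> ctr[3]=2
Ev 7: PC=6 idx=2 pred=T actual=N -> ctr[2]=1
Ev 8: PC=6 idx=2 pred=N actual=T -> ctr[2]=2
Ev 9: PC=6 idx=2 pred=T actual=T -> ctr[2]=3
Ev 10: PC=7 idx=3 pred=T actual=T -> ctr[3]=3
Ev 11: PC=7 idx=3 pred=T actual=N -> ctr[3]=2
Ev 12: PC=7 idx=3 pred=T actual=T -> ctr[3]=3

Answer: T T T T T T T N T T T T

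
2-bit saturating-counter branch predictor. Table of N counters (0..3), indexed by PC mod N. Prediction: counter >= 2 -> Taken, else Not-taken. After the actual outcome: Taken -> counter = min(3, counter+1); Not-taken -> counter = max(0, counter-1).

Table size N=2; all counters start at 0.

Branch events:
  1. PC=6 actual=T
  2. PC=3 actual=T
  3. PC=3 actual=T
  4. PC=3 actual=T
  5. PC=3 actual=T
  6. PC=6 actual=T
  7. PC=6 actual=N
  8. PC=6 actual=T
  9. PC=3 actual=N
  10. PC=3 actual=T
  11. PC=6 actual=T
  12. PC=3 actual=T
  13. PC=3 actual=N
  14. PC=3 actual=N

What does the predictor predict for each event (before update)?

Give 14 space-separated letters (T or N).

Answer: N N N T T N T N T T T T T T

Derivation:
Ev 1: PC=6 idx=0 pred=N actual=T -> ctr[0]=1
Ev 2: PC=3 idx=1 pred=N actual=T -> ctr[1]=1
Ev 3: PC=3 idx=1 pred=N actual=T -> ctr[1]=2
Ev 4: PC=3 idx=1 pred=T actual=T -> ctr[1]=3
Ev 5: PC=3 idx=1 pred=T actual=T -> ctr[1]=3
Ev 6: PC=6 idx=0 pred=N actual=T -> ctr[0]=2
Ev 7: PC=6 idx=0 pred=T actual=N -> ctr[0]=1
Ev 8: PC=6 idx=0 pred=N actual=T -> ctr[0]=2
Ev 9: PC=3 idx=1 pred=T actual=N -> ctr[1]=2
Ev 10: PC=3 idx=1 pred=T actual=T -> ctr[1]=3
Ev 11: PC=6 idx=0 pred=T actual=T -> ctr[0]=3
Ev 12: PC=3 idx=1 pred=T actual=T -> ctr[1]=3
Ev 13: PC=3 idx=1 pred=T actual=N -> ctr[1]=2
Ev 14: PC=3 idx=1 pred=T actual=N -> ctr[1]=1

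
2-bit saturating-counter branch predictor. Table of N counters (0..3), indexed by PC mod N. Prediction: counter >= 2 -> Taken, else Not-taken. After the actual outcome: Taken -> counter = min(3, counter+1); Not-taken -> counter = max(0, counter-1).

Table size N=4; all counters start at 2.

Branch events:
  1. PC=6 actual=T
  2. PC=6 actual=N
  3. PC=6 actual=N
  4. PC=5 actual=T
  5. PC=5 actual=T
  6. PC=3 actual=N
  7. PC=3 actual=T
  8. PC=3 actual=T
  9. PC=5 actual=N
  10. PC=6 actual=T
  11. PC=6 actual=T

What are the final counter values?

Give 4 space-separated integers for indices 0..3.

Answer: 2 2 3 3

Derivation:
Ev 1: PC=6 idx=2 pred=T actual=T -> ctr[2]=3
Ev 2: PC=6 idx=2 pred=T actual=N -> ctr[2]=2
Ev 3: PC=6 idx=2 pred=T actual=N -> ctr[2]=1
Ev 4: PC=5 idx=1 pred=T actual=T -> ctr[1]=3
Ev 5: PC=5 idx=1 pred=T actual=T -> ctr[1]=3
Ev 6: PC=3 idx=3 pred=T actual=N -> ctr[3]=1
Ev 7: PC=3 idx=3 pred=N actual=T -> ctr[3]=2
Ev 8: PC=3 idx=3 pred=T actual=T -> ctr[3]=3
Ev 9: PC=5 idx=1 pred=T actual=N -> ctr[1]=2
Ev 10: PC=6 idx=2 pred=N actual=T -> ctr[2]=2
Ev 11: PC=6 idx=2 pred=T actual=T -> ctr[2]=3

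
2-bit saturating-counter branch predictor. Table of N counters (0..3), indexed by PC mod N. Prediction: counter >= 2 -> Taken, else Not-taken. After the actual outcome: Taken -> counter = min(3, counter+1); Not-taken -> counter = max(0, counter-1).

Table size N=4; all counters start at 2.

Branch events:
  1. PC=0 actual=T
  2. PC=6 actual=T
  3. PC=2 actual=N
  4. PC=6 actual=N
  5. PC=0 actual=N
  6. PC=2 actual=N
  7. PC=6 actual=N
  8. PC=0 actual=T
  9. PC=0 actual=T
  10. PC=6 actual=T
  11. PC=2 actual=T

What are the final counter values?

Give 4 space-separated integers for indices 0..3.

Ev 1: PC=0 idx=0 pred=T actual=T -> ctr[0]=3
Ev 2: PC=6 idx=2 pred=T actual=T -> ctr[2]=3
Ev 3: PC=2 idx=2 pred=T actual=N -> ctr[2]=2
Ev 4: PC=6 idx=2 pred=T actual=N -> ctr[2]=1
Ev 5: PC=0 idx=0 pred=T actual=N -> ctr[0]=2
Ev 6: PC=2 idx=2 pred=N actual=N -> ctr[2]=0
Ev 7: PC=6 idx=2 pred=N actual=N -> ctr[2]=0
Ev 8: PC=0 idx=0 pred=T actual=T -> ctr[0]=3
Ev 9: PC=0 idx=0 pred=T actual=T -> ctr[0]=3
Ev 10: PC=6 idx=2 pred=N actual=T -> ctr[2]=1
Ev 11: PC=2 idx=2 pred=N actual=T -> ctr[2]=2

Answer: 3 2 2 2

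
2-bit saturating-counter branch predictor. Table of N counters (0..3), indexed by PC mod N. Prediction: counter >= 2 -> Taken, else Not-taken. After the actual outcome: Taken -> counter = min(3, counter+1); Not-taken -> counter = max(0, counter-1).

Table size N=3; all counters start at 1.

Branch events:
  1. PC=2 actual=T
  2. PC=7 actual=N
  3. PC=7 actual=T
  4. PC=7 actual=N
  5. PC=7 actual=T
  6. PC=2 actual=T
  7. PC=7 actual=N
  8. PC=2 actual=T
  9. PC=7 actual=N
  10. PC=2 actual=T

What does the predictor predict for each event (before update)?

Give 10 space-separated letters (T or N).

Ev 1: PC=2 idx=2 pred=N actual=T -> ctr[2]=2
Ev 2: PC=7 idx=1 pred=N actual=N -> ctr[1]=0
Ev 3: PC=7 idx=1 pred=N actual=T -> ctr[1]=1
Ev 4: PC=7 idx=1 pred=N actual=N -> ctr[1]=0
Ev 5: PC=7 idx=1 pred=N actual=T -> ctr[1]=1
Ev 6: PC=2 idx=2 pred=T actual=T -> ctr[2]=3
Ev 7: PC=7 idx=1 pred=N actual=N -> ctr[1]=0
Ev 8: PC=2 idx=2 pred=T actual=T -> ctr[2]=3
Ev 9: PC=7 idx=1 pred=N actual=N -> ctr[1]=0
Ev 10: PC=2 idx=2 pred=T actual=T -> ctr[2]=3

Answer: N N N N N T N T N T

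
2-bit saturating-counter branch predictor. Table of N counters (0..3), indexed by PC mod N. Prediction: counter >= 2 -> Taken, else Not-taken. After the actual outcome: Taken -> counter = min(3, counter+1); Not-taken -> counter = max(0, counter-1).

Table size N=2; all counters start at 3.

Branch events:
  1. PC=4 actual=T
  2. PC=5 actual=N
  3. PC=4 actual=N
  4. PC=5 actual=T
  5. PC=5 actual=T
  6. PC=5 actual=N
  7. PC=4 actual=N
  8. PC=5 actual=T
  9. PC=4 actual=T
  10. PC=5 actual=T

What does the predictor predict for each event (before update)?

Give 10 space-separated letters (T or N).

Ev 1: PC=4 idx=0 pred=T actual=T -> ctr[0]=3
Ev 2: PC=5 idx=1 pred=T actual=N -> ctr[1]=2
Ev 3: PC=4 idx=0 pred=T actual=N -> ctr[0]=2
Ev 4: PC=5 idx=1 pred=T actual=T -> ctr[1]=3
Ev 5: PC=5 idx=1 pred=T actual=T -> ctr[1]=3
Ev 6: PC=5 idx=1 pred=T actual=N -> ctr[1]=2
Ev 7: PC=4 idx=0 pred=T actual=N -> ctr[0]=1
Ev 8: PC=5 idx=1 pred=T actual=T -> ctr[1]=3
Ev 9: PC=4 idx=0 pred=N actual=T -> ctr[0]=2
Ev 10: PC=5 idx=1 pred=T actual=T -> ctr[1]=3

Answer: T T T T T T T T N T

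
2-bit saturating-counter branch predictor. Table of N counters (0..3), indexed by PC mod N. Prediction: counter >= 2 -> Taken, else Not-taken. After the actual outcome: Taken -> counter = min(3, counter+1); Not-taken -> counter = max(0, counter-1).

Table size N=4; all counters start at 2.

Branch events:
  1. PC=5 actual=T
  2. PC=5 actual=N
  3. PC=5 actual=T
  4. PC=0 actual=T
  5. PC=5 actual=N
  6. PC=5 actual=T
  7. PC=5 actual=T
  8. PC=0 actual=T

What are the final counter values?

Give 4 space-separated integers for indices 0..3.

Ev 1: PC=5 idx=1 pred=T actual=T -> ctr[1]=3
Ev 2: PC=5 idx=1 pred=T actual=N -> ctr[1]=2
Ev 3: PC=5 idx=1 pred=T actual=T -> ctr[1]=3
Ev 4: PC=0 idx=0 pred=T actual=T -> ctr[0]=3
Ev 5: PC=5 idx=1 pred=T actual=N -> ctr[1]=2
Ev 6: PC=5 idx=1 pred=T actual=T -> ctr[1]=3
Ev 7: PC=5 idx=1 pred=T actual=T -> ctr[1]=3
Ev 8: PC=0 idx=0 pred=T actual=T -> ctr[0]=3

Answer: 3 3 2 2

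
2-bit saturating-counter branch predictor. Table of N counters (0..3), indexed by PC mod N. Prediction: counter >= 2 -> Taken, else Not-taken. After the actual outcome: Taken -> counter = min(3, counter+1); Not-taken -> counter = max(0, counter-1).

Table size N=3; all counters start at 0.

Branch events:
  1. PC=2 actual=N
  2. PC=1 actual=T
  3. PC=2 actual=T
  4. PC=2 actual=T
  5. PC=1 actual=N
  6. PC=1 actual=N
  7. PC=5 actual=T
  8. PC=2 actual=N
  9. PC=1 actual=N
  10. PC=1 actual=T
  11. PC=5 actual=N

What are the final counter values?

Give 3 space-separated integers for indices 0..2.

Answer: 0 1 1

Derivation:
Ev 1: PC=2 idx=2 pred=N actual=N -> ctr[2]=0
Ev 2: PC=1 idx=1 pred=N actual=T -> ctr[1]=1
Ev 3: PC=2 idx=2 pred=N actual=T -> ctr[2]=1
Ev 4: PC=2 idx=2 pred=N actual=T -> ctr[2]=2
Ev 5: PC=1 idx=1 pred=N actual=N -> ctr[1]=0
Ev 6: PC=1 idx=1 pred=N actual=N -> ctr[1]=0
Ev 7: PC=5 idx=2 pred=T actual=T -> ctr[2]=3
Ev 8: PC=2 idx=2 pred=T actual=N -> ctr[2]=2
Ev 9: PC=1 idx=1 pred=N actual=N -> ctr[1]=0
Ev 10: PC=1 idx=1 pred=N actual=T -> ctr[1]=1
Ev 11: PC=5 idx=2 pred=T actual=N -> ctr[2]=1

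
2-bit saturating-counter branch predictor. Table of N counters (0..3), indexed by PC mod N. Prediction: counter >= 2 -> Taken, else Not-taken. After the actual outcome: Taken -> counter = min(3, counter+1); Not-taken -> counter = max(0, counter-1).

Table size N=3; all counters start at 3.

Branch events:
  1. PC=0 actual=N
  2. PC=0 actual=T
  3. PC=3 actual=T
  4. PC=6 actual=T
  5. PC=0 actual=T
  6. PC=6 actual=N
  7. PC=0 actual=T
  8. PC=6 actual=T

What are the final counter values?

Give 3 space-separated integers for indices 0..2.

Answer: 3 3 3

Derivation:
Ev 1: PC=0 idx=0 pred=T actual=N -> ctr[0]=2
Ev 2: PC=0 idx=0 pred=T actual=T -> ctr[0]=3
Ev 3: PC=3 idx=0 pred=T actual=T -> ctr[0]=3
Ev 4: PC=6 idx=0 pred=T actual=T -> ctr[0]=3
Ev 5: PC=0 idx=0 pred=T actual=T -> ctr[0]=3
Ev 6: PC=6 idx=0 pred=T actual=N -> ctr[0]=2
Ev 7: PC=0 idx=0 pred=T actual=T -> ctr[0]=3
Ev 8: PC=6 idx=0 pred=T actual=T -> ctr[0]=3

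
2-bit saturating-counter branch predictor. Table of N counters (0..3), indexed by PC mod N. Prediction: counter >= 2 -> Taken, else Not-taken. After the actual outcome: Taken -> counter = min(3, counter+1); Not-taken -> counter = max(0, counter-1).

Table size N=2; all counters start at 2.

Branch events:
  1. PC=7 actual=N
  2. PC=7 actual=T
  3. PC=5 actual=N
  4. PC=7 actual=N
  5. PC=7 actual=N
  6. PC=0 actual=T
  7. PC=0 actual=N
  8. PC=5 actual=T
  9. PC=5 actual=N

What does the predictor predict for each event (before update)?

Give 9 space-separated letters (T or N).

Ev 1: PC=7 idx=1 pred=T actual=N -> ctr[1]=1
Ev 2: PC=7 idx=1 pred=N actual=T -> ctr[1]=2
Ev 3: PC=5 idx=1 pred=T actual=N -> ctr[1]=1
Ev 4: PC=7 idx=1 pred=N actual=N -> ctr[1]=0
Ev 5: PC=7 idx=1 pred=N actual=N -> ctr[1]=0
Ev 6: PC=0 idx=0 pred=T actual=T -> ctr[0]=3
Ev 7: PC=0 idx=0 pred=T actual=N -> ctr[0]=2
Ev 8: PC=5 idx=1 pred=N actual=T -> ctr[1]=1
Ev 9: PC=5 idx=1 pred=N actual=N -> ctr[1]=0

Answer: T N T N N T T N N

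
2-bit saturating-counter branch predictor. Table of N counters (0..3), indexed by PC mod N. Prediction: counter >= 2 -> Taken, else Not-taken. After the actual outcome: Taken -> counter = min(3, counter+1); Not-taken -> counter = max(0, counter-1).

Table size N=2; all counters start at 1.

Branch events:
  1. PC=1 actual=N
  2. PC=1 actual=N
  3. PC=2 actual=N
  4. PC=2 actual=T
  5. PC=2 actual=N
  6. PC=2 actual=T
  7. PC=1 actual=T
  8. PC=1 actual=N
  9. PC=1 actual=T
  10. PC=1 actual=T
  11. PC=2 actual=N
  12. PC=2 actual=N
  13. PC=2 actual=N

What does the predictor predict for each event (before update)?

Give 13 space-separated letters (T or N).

Answer: N N N N N N N N N N N N N

Derivation:
Ev 1: PC=1 idx=1 pred=N actual=N -> ctr[1]=0
Ev 2: PC=1 idx=1 pred=N actual=N -> ctr[1]=0
Ev 3: PC=2 idx=0 pred=N actual=N -> ctr[0]=0
Ev 4: PC=2 idx=0 pred=N actual=T -> ctr[0]=1
Ev 5: PC=2 idx=0 pred=N actual=N -> ctr[0]=0
Ev 6: PC=2 idx=0 pred=N actual=T -> ctr[0]=1
Ev 7: PC=1 idx=1 pred=N actual=T -> ctr[1]=1
Ev 8: PC=1 idx=1 pred=N actual=N -> ctr[1]=0
Ev 9: PC=1 idx=1 pred=N actual=T -> ctr[1]=1
Ev 10: PC=1 idx=1 pred=N actual=T -> ctr[1]=2
Ev 11: PC=2 idx=0 pred=N actual=N -> ctr[0]=0
Ev 12: PC=2 idx=0 pred=N actual=N -> ctr[0]=0
Ev 13: PC=2 idx=0 pred=N actual=N -> ctr[0]=0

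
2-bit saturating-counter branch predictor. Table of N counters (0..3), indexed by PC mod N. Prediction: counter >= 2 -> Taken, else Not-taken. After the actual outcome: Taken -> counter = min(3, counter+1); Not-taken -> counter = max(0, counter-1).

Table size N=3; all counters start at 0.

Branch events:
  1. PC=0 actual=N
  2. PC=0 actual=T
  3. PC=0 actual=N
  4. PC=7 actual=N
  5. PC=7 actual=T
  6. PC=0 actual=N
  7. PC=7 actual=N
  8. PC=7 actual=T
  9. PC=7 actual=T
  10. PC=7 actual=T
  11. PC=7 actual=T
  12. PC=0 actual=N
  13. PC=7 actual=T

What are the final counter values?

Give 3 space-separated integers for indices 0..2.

Answer: 0 3 0

Derivation:
Ev 1: PC=0 idx=0 pred=N actual=N -> ctr[0]=0
Ev 2: PC=0 idx=0 pred=N actual=T -> ctr[0]=1
Ev 3: PC=0 idx=0 pred=N actual=N -> ctr[0]=0
Ev 4: PC=7 idx=1 pred=N actual=N -> ctr[1]=0
Ev 5: PC=7 idx=1 pred=N actual=T -> ctr[1]=1
Ev 6: PC=0 idx=0 pred=N actual=N -> ctr[0]=0
Ev 7: PC=7 idx=1 pred=N actual=N -> ctr[1]=0
Ev 8: PC=7 idx=1 pred=N actual=T -> ctr[1]=1
Ev 9: PC=7 idx=1 pred=N actual=T -> ctr[1]=2
Ev 10: PC=7 idx=1 pred=T actual=T -> ctr[1]=3
Ev 11: PC=7 idx=1 pred=T actual=T -> ctr[1]=3
Ev 12: PC=0 idx=0 pred=N actual=N -> ctr[0]=0
Ev 13: PC=7 idx=1 pred=T actual=T -> ctr[1]=3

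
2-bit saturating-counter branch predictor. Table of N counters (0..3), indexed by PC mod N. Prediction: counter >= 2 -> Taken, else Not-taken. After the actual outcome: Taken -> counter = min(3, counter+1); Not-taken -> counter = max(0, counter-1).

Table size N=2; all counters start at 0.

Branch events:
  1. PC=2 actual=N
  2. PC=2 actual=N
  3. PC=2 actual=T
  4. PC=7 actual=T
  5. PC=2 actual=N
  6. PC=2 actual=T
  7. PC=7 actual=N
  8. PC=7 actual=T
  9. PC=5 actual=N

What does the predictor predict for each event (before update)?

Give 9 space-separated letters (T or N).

Answer: N N N N N N N N N

Derivation:
Ev 1: PC=2 idx=0 pred=N actual=N -> ctr[0]=0
Ev 2: PC=2 idx=0 pred=N actual=N -> ctr[0]=0
Ev 3: PC=2 idx=0 pred=N actual=T -> ctr[0]=1
Ev 4: PC=7 idx=1 pred=N actual=T -> ctr[1]=1
Ev 5: PC=2 idx=0 pred=N actual=N -> ctr[0]=0
Ev 6: PC=2 idx=0 pred=N actual=T -> ctr[0]=1
Ev 7: PC=7 idx=1 pred=N actual=N -> ctr[1]=0
Ev 8: PC=7 idx=1 pred=N actual=T -> ctr[1]=1
Ev 9: PC=5 idx=1 pred=N actual=N -> ctr[1]=0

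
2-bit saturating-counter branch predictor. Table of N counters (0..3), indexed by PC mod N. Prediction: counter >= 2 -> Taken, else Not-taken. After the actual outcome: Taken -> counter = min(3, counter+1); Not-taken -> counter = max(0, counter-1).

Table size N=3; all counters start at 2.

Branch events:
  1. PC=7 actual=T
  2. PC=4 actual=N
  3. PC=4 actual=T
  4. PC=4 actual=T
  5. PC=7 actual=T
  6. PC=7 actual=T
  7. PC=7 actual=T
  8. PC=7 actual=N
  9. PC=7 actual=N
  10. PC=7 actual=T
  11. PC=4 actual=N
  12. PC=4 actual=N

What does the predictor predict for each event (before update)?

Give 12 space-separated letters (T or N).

Answer: T T T T T T T T T N T N

Derivation:
Ev 1: PC=7 idx=1 pred=T actual=T -> ctr[1]=3
Ev 2: PC=4 idx=1 pred=T actual=N -> ctr[1]=2
Ev 3: PC=4 idx=1 pred=T actual=T -> ctr[1]=3
Ev 4: PC=4 idx=1 pred=T actual=T -> ctr[1]=3
Ev 5: PC=7 idx=1 pred=T actual=T -> ctr[1]=3
Ev 6: PC=7 idx=1 pred=T actual=T -> ctr[1]=3
Ev 7: PC=7 idx=1 pred=T actual=T -> ctr[1]=3
Ev 8: PC=7 idx=1 pred=T actual=N -> ctr[1]=2
Ev 9: PC=7 idx=1 pred=T actual=N -> ctr[1]=1
Ev 10: PC=7 idx=1 pred=N actual=T -> ctr[1]=2
Ev 11: PC=4 idx=1 pred=T actual=N -> ctr[1]=1
Ev 12: PC=4 idx=1 pred=N actual=N -> ctr[1]=0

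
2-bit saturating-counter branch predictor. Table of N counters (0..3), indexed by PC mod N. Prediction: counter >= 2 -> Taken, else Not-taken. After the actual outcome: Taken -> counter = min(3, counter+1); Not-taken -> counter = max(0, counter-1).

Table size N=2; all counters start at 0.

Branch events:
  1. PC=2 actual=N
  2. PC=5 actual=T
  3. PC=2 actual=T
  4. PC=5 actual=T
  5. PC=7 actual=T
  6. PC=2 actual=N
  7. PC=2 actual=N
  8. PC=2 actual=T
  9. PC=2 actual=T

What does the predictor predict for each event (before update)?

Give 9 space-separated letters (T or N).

Answer: N N N N T N N N N

Derivation:
Ev 1: PC=2 idx=0 pred=N actual=N -> ctr[0]=0
Ev 2: PC=5 idx=1 pred=N actual=T -> ctr[1]=1
Ev 3: PC=2 idx=0 pred=N actual=T -> ctr[0]=1
Ev 4: PC=5 idx=1 pred=N actual=T -> ctr[1]=2
Ev 5: PC=7 idx=1 pred=T actual=T -> ctr[1]=3
Ev 6: PC=2 idx=0 pred=N actual=N -> ctr[0]=0
Ev 7: PC=2 idx=0 pred=N actual=N -> ctr[0]=0
Ev 8: PC=2 idx=0 pred=N actual=T -> ctr[0]=1
Ev 9: PC=2 idx=0 pred=N actual=T -> ctr[0]=2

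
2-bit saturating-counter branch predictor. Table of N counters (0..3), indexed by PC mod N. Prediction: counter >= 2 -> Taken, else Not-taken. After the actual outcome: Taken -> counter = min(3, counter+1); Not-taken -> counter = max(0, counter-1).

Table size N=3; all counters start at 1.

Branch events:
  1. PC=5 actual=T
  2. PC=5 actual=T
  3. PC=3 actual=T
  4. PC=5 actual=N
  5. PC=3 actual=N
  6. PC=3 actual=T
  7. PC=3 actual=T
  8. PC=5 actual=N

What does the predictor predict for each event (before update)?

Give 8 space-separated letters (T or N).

Ev 1: PC=5 idx=2 pred=N actual=T -> ctr[2]=2
Ev 2: PC=5 idx=2 pred=T actual=T -> ctr[2]=3
Ev 3: PC=3 idx=0 pred=N actual=T -> ctr[0]=2
Ev 4: PC=5 idx=2 pred=T actual=N -> ctr[2]=2
Ev 5: PC=3 idx=0 pred=T actual=N -> ctr[0]=1
Ev 6: PC=3 idx=0 pred=N actual=T -> ctr[0]=2
Ev 7: PC=3 idx=0 pred=T actual=T -> ctr[0]=3
Ev 8: PC=5 idx=2 pred=T actual=N -> ctr[2]=1

Answer: N T N T T N T T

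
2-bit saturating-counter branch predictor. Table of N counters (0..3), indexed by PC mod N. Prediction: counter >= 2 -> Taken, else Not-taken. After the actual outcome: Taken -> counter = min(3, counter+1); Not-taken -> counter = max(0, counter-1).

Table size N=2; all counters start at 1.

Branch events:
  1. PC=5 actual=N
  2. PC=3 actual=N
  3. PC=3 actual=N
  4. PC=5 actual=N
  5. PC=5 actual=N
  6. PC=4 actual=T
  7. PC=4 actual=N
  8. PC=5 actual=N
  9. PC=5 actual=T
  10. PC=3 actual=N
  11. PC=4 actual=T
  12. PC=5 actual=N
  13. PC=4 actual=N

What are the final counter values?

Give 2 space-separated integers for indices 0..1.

Ev 1: PC=5 idx=1 pred=N actual=N -> ctr[1]=0
Ev 2: PC=3 idx=1 pred=N actual=N -> ctr[1]=0
Ev 3: PC=3 idx=1 pred=N actual=N -> ctr[1]=0
Ev 4: PC=5 idx=1 pred=N actual=N -> ctr[1]=0
Ev 5: PC=5 idx=1 pred=N actual=N -> ctr[1]=0
Ev 6: PC=4 idx=0 pred=N actual=T -> ctr[0]=2
Ev 7: PC=4 idx=0 pred=T actual=N -> ctr[0]=1
Ev 8: PC=5 idx=1 pred=N actual=N -> ctr[1]=0
Ev 9: PC=5 idx=1 pred=N actual=T -> ctr[1]=1
Ev 10: PC=3 idx=1 pred=N actual=N -> ctr[1]=0
Ev 11: PC=4 idx=0 pred=N actual=T -> ctr[0]=2
Ev 12: PC=5 idx=1 pred=N actual=N -> ctr[1]=0
Ev 13: PC=4 idx=0 pred=T actual=N -> ctr[0]=1

Answer: 1 0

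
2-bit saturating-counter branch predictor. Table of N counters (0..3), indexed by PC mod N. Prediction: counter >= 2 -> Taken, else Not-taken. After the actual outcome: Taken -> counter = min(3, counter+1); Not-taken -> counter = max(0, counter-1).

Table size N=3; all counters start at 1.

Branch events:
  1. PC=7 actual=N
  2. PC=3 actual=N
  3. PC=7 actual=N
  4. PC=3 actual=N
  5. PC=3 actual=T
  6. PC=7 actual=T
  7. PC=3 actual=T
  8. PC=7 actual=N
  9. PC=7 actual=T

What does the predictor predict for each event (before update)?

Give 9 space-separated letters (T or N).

Answer: N N N N N N N N N

Derivation:
Ev 1: PC=7 idx=1 pred=N actual=N -> ctr[1]=0
Ev 2: PC=3 idx=0 pred=N actual=N -> ctr[0]=0
Ev 3: PC=7 idx=1 pred=N actual=N -> ctr[1]=0
Ev 4: PC=3 idx=0 pred=N actual=N -> ctr[0]=0
Ev 5: PC=3 idx=0 pred=N actual=T -> ctr[0]=1
Ev 6: PC=7 idx=1 pred=N actual=T -> ctr[1]=1
Ev 7: PC=3 idx=0 pred=N actual=T -> ctr[0]=2
Ev 8: PC=7 idx=1 pred=N actual=N -> ctr[1]=0
Ev 9: PC=7 idx=1 pred=N actual=T -> ctr[1]=1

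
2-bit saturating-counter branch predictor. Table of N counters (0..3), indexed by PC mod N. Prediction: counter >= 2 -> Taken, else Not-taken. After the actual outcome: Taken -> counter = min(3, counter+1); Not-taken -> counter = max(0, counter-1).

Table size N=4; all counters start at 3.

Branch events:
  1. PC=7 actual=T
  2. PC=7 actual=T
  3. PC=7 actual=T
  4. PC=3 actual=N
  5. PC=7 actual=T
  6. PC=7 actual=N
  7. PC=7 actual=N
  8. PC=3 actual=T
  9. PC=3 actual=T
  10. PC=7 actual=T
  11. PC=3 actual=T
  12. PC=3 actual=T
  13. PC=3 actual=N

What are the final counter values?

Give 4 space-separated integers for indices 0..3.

Ev 1: PC=7 idx=3 pred=T actual=T -> ctr[3]=3
Ev 2: PC=7 idx=3 pred=T actual=T -> ctr[3]=3
Ev 3: PC=7 idx=3 pred=T actual=T -> ctr[3]=3
Ev 4: PC=3 idx=3 pred=T actual=N -> ctr[3]=2
Ev 5: PC=7 idx=3 pred=T actual=T -> ctr[3]=3
Ev 6: PC=7 idx=3 pred=T actual=N -> ctr[3]=2
Ev 7: PC=7 idx=3 pred=T actual=N -> ctr[3]=1
Ev 8: PC=3 idx=3 pred=N actual=T -> ctr[3]=2
Ev 9: PC=3 idx=3 pred=T actual=T -> ctr[3]=3
Ev 10: PC=7 idx=3 pred=T actual=T -> ctr[3]=3
Ev 11: PC=3 idx=3 pred=T actual=T -> ctr[3]=3
Ev 12: PC=3 idx=3 pred=T actual=T -> ctr[3]=3
Ev 13: PC=3 idx=3 pred=T actual=N -> ctr[3]=2

Answer: 3 3 3 2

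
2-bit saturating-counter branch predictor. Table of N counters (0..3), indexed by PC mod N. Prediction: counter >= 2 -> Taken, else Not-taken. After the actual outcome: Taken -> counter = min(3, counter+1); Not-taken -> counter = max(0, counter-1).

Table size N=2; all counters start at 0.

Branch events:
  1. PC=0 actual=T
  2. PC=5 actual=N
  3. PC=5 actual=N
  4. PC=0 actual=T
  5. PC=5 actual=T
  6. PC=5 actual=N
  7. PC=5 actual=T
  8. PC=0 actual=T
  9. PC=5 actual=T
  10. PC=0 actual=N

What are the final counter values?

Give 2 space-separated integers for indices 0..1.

Answer: 2 2

Derivation:
Ev 1: PC=0 idx=0 pred=N actual=T -> ctr[0]=1
Ev 2: PC=5 idx=1 pred=N actual=N -> ctr[1]=0
Ev 3: PC=5 idx=1 pred=N actual=N -> ctr[1]=0
Ev 4: PC=0 idx=0 pred=N actual=T -> ctr[0]=2
Ev 5: PC=5 idx=1 pred=N actual=T -> ctr[1]=1
Ev 6: PC=5 idx=1 pred=N actual=N -> ctr[1]=0
Ev 7: PC=5 idx=1 pred=N actual=T -> ctr[1]=1
Ev 8: PC=0 idx=0 pred=T actual=T -> ctr[0]=3
Ev 9: PC=5 idx=1 pred=N actual=T -> ctr[1]=2
Ev 10: PC=0 idx=0 pred=T actual=N -> ctr[0]=2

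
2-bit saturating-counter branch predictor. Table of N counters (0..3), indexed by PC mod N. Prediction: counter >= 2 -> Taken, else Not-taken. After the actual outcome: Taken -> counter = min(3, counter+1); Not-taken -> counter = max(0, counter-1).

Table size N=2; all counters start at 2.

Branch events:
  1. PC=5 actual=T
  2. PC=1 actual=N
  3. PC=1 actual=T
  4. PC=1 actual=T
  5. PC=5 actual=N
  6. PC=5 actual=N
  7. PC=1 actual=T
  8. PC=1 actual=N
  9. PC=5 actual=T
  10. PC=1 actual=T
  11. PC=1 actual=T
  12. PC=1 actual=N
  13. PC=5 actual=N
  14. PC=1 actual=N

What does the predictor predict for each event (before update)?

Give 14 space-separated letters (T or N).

Ev 1: PC=5 idx=1 pred=T actual=T -> ctr[1]=3
Ev 2: PC=1 idx=1 pred=T actual=N -> ctr[1]=2
Ev 3: PC=1 idx=1 pred=T actual=T -> ctr[1]=3
Ev 4: PC=1 idx=1 pred=T actual=T -> ctr[1]=3
Ev 5: PC=5 idx=1 pred=T actual=N -> ctr[1]=2
Ev 6: PC=5 idx=1 pred=T actual=N -> ctr[1]=1
Ev 7: PC=1 idx=1 pred=N actual=T -> ctr[1]=2
Ev 8: PC=1 idx=1 pred=T actual=N -> ctr[1]=1
Ev 9: PC=5 idx=1 pred=N actual=T -> ctr[1]=2
Ev 10: PC=1 idx=1 pred=T actual=T -> ctr[1]=3
Ev 11: PC=1 idx=1 pred=T actual=T -> ctr[1]=3
Ev 12: PC=1 idx=1 pred=T actual=N -> ctr[1]=2
Ev 13: PC=5 idx=1 pred=T actual=N -> ctr[1]=1
Ev 14: PC=1 idx=1 pred=N actual=N -> ctr[1]=0

Answer: T T T T T T N T N T T T T N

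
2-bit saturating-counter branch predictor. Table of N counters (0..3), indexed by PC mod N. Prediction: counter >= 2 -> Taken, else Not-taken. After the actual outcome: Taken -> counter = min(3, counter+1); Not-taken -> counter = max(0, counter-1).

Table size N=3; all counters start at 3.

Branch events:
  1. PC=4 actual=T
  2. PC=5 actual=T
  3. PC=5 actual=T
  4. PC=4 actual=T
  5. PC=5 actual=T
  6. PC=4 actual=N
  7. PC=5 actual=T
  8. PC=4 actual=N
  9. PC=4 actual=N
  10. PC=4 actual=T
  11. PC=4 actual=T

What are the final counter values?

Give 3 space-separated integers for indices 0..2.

Ev 1: PC=4 idx=1 pred=T actual=T -> ctr[1]=3
Ev 2: PC=5 idx=2 pred=T actual=T -> ctr[2]=3
Ev 3: PC=5 idx=2 pred=T actual=T -> ctr[2]=3
Ev 4: PC=4 idx=1 pred=T actual=T -> ctr[1]=3
Ev 5: PC=5 idx=2 pred=T actual=T -> ctr[2]=3
Ev 6: PC=4 idx=1 pred=T actual=N -> ctr[1]=2
Ev 7: PC=5 idx=2 pred=T actual=T -> ctr[2]=3
Ev 8: PC=4 idx=1 pred=T actual=N -> ctr[1]=1
Ev 9: PC=4 idx=1 pred=N actual=N -> ctr[1]=0
Ev 10: PC=4 idx=1 pred=N actual=T -> ctr[1]=1
Ev 11: PC=4 idx=1 pred=N actual=T -> ctr[1]=2

Answer: 3 2 3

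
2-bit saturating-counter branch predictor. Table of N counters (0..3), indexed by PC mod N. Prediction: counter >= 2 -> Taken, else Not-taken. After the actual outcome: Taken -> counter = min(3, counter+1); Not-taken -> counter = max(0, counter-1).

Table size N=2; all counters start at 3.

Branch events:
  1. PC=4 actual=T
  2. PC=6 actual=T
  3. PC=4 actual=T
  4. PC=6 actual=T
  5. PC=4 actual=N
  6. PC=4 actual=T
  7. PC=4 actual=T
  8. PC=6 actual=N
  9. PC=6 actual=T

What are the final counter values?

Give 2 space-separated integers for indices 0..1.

Ev 1: PC=4 idx=0 pred=T actual=T -> ctr[0]=3
Ev 2: PC=6 idx=0 pred=T actual=T -> ctr[0]=3
Ev 3: PC=4 idx=0 pred=T actual=T -> ctr[0]=3
Ev 4: PC=6 idx=0 pred=T actual=T -> ctr[0]=3
Ev 5: PC=4 idx=0 pred=T actual=N -> ctr[0]=2
Ev 6: PC=4 idx=0 pred=T actual=T -> ctr[0]=3
Ev 7: PC=4 idx=0 pred=T actual=T -> ctr[0]=3
Ev 8: PC=6 idx=0 pred=T actual=N -> ctr[0]=2
Ev 9: PC=6 idx=0 pred=T actual=T -> ctr[0]=3

Answer: 3 3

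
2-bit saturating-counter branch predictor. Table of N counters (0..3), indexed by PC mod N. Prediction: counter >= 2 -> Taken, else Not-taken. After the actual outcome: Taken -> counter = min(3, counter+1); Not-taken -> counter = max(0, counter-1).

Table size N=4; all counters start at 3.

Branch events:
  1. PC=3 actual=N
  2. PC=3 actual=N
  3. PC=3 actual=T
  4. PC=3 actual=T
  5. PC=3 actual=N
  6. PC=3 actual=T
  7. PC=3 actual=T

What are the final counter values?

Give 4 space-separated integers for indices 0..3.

Ev 1: PC=3 idx=3 pred=T actual=N -> ctr[3]=2
Ev 2: PC=3 idx=3 pred=T actual=N -> ctr[3]=1
Ev 3: PC=3 idx=3 pred=N actual=T -> ctr[3]=2
Ev 4: PC=3 idx=3 pred=T actual=T -> ctr[3]=3
Ev 5: PC=3 idx=3 pred=T actual=N -> ctr[3]=2
Ev 6: PC=3 idx=3 pred=T actual=T -> ctr[3]=3
Ev 7: PC=3 idx=3 pred=T actual=T -> ctr[3]=3

Answer: 3 3 3 3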